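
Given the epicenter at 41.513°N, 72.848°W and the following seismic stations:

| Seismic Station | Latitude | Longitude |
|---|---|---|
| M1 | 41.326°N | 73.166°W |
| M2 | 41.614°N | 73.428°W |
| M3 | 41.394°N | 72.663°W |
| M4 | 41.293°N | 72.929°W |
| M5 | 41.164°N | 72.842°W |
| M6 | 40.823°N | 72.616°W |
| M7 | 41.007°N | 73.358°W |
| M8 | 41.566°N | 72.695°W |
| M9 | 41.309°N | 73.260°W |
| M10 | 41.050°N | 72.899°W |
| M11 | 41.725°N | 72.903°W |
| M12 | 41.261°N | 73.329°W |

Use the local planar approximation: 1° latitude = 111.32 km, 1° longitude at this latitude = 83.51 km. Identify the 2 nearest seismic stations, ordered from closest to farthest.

Distances from 41.513°N, 72.848°W:
M1: √((-0.187·111.32)² + (-0.318·83.51)²) = √(433.34083 + 705.23070) = 33.743 km
M2: √((0.101·111.32)² + (-0.580·83.51)²) = √(126.41224 + 2346.02672) = 49.724 km
M3: √((-0.119·111.32)² + (0.185·83.51)²) = √(175.48513 + 238.68242) = 20.351 km
M4: √((-0.220·111.32)² + (-0.081·83.51)²) = √(599.77969 + 45.75589) = 25.407 km
M5: √((-0.349·111.32)² + (0.006·83.51)²) = √(1509.37534 + 0.25106) = 38.854 km
M6: √((-0.690·111.32)² + (0.232·83.51)²) = √(5899.89900 + 375.36428) = 79.217 km
M7: √((-0.506·111.32)² + (-0.510·83.51)²) = √(3172.83457 + 1813.91662) = 70.617 km
M8: √((0.053·111.32)² + (0.153·83.51)²) = √(34.80953 + 163.25250) = 14.073 km
M9: √((-0.204·111.32)² + (-0.412·83.51)²) = √(515.71140 + 1183.78109) = 41.225 km
M10: √((-0.463·111.32)² + (-0.051·83.51)²) = √(2656.49117 + 18.13917) = 51.717 km
M11: √((0.212·111.32)² + (-0.055·83.51)²) = √(556.95245 + 21.09611) = 24.043 km
M12: √((-0.252·111.32)² + (-0.481·83.51)²) = √(786.95061 + 1613.49313) = 48.994 km
Sorted: M8 (14.073 km) < M3 (20.351 km) < M11 (24.043 km) < M4 (25.407 km) < …

M8, M3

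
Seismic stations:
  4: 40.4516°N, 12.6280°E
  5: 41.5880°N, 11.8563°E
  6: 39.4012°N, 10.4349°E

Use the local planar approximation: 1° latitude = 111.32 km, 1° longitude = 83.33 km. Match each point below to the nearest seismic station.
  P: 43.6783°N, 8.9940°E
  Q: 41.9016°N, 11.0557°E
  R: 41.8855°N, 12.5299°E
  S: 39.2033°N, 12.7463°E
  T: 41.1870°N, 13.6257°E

P at 43.6783°N, 8.9940°E:
  4: √((-3.2267·111.32)² + (3.6340·83.33)²) = √(129021.941704 + 91700.691282) = 469.8113 km
  5: √((-2.0903·111.32)² + (2.8623·83.33)²) = √(54145.658079 + 56889.624182) = 333.2196 km
  6: √((-4.2771·111.32)² + (1.4409·83.33)²) = √(226696.703015 + 14416.852208) = 491.0332 km
  → nearest: 5 (333.2196 km)
Q at 41.9016°N, 11.0557°E:
  4: √((-1.4500·111.32)² + (1.5723·83.33)²) = √(26054.479396 + 17166.177248) = 207.8958 km
  5: √((-0.3136·111.32)² + (0.8006·83.33)²) = √(1218.704749 + 4450.757529) = 75.2958 km
  6: √((-2.5004·111.32)² + (-0.6208·83.33)²) = √(77475.676268 + 2676.123675) = 283.1109 km
  → nearest: 5 (75.2958 km)
R at 41.8855°N, 12.5299°E:
  4: √((-1.4339·111.32)² + (0.0981·83.33)²) = √(25479.102435 + 66.825279) = 159.8309 km
  5: √((-0.2975·111.32)² + (-0.6736·83.33)²) = √(1096.782053 + 3150.699040) = 65.1727 km
  6: √((-2.4843·111.32)² + (-2.0950·83.33)²) = √(76481.161361 + 30476.901979) = 327.0444 km
  → nearest: 5 (65.1727 km)
S at 39.2033°N, 12.7463°E:
  4: √((1.2483·111.32)² + (-0.1183·83.33)²) = √(19310.091708 + 97.178961) = 139.3100 km
  5: √((2.3847·111.32)² + (-0.8900·83.33)²) = √(70471.562163 + 5500.254398) = 275.6299 km
  6: √((0.1979·111.32)² + (-2.3114·83.33)²) = √(485.330946 + 37098.212243) = 193.8648 km
  → nearest: 4 (139.3100 km)
T at 41.1870°N, 13.6257°E:
  4: √((-0.7354·111.32)² + (-0.9977·83.33)²) = √(6701.833691 + 6911.983744) = 116.6783 km
  5: √((0.4010·111.32)² + (-1.7694·83.33)²) = √(1992.668890 + 21739.763215) = 154.0533 km
  6: √((-1.7858·111.32)² + (-3.1908·83.33)²) = √(39519.553808 + 70697.153888) = 331.9890 km
  → nearest: 4 (116.6783 km)

P→5; Q→5; R→5; S→4; T→4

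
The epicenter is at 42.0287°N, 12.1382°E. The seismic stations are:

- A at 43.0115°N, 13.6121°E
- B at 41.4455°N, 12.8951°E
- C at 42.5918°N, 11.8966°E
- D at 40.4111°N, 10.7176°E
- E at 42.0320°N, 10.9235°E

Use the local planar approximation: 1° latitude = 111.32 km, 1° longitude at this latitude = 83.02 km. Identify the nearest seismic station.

C

Distances from 42.0287°N, 12.1382°E:
A: √((0.9828·111.32)² + (1.4739·83.02)²) = √(11969.518793 + 14972.747330) = 164.1410 km
B: √((-0.5832·111.32)² + (0.7569·83.02)²) = √(4214.843231 + 3948.593885) = 90.3517 km
C: √((0.5631·111.32)² + (-0.2416·83.02)²) = √(3929.320464 + 402.308601) = 65.8151 km
D: √((-1.6176·111.32)² + (-1.4206·83.02)²) = √(32425.648594 + 13909.421850) = 215.2558 km
E: √((0.0033·111.32)² + (-1.2147·83.02)²) = √(0.134950 + 10169.591801) = 100.8451 km
Minimum: C at 65.8151 km.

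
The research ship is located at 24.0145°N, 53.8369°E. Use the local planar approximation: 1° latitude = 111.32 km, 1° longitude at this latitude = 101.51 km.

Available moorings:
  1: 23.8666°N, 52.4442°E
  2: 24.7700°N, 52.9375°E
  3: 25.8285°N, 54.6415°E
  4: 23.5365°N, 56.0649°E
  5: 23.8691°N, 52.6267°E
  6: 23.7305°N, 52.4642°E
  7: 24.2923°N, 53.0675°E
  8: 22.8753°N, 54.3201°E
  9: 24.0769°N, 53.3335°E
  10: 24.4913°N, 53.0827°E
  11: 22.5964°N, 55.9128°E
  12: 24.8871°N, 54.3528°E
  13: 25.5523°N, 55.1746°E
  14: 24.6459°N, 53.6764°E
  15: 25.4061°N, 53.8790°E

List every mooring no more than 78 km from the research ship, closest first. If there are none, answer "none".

9, 14

Distances from 24.0145°N, 53.8369°E:
1: √((-0.1479·111.32)² + (-1.3927·101.51)²) = √(271.070804 + 19986.318626) = 142.3285 km
2: √((0.7555·111.32)² + (-0.8994·101.51)²) = √(7073.190137 + 8335.341968) = 124.1311 km
3: √((1.8140·111.32)² + (0.8046·101.51)²) = √(40777.534213 + 6670.796804) = 217.8264 km
4: √((-0.4780·111.32)² + (2.2280·101.51)²) = √(2831.406264 + 51150.281548) = 232.3396 km
5: √((-0.1454·111.32)² + (-1.2102·101.51)²) = √(261.984265 + 15091.484178) = 123.9091 km
6: √((-0.2840·111.32)² + (-1.3727·101.51)²) = √(999.500637 + 19416.409502) = 142.8843 km
7: √((0.2778·111.32)² + (-0.7694·101.51)²) = √(956.336823 + 6099.890226) = 84.0014 km
8: √((-1.1392·111.32)² + (0.4832·101.51)²) = √(16082.232926 + 2405.866399) = 135.9710 km
9: √((0.0624·111.32)² + (-0.5034·101.51)²) = √(48.252028 + 2611.223695) = 51.5701 km
10: √((0.4768·111.32)² + (-0.7542·101.51)²) = √(2817.207843 + 5861.256288) = 93.1583 km
11: √((-1.4181·111.32)² + (2.0759·101.51)²) = √(24920.692671 + 44404.860838) = 263.2975 km
12: √((0.8726·111.32)² + (0.5159·101.51)²) = √(9435.758406 + 2742.513104) = 110.3552 km
13: √((1.5378·111.32)² + (1.3377·101.51)²) = √(29305.295737 + 18438.904275) = 218.5045 km
14: √((0.6314·111.32)² + (-0.1605·101.51)²) = √(4940.325346 + 265.440831) = 72.1510 km
15: √((1.3916·111.32)² + (0.0421·101.51)²) = √(23998.010304 + 18.263409) = 154.9718 km
Threshold 78 km: 9 (51.5701 km), 14 (72.1510 km) are within range.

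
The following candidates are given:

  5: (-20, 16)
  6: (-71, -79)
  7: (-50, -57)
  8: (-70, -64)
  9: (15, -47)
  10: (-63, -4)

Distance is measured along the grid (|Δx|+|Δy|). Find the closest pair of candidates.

Pairwise distances:
5–6: 146
5–7: 103
5–8: 130
5–9: 98
5–10: 63
6–7: 43
6–8: 16
6–9: 118
6–10: 83
7–8: 27
7–9: 75
7–10: 66
8–9: 102
8–10: 67
9–10: 121
Closest pair: 6–8 at 16.

6 and 8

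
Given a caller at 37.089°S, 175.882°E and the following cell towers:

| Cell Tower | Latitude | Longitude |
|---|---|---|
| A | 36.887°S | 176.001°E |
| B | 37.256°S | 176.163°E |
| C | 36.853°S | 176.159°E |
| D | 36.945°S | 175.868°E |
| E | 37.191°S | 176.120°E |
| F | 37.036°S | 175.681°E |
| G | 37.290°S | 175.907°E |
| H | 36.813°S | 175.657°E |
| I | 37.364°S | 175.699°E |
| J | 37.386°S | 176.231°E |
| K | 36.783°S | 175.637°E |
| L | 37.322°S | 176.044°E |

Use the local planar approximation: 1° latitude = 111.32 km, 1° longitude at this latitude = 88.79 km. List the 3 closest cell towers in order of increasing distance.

Distances from 37.089°S, 175.882°E:
A: 24.845 km
B: 31.114 km
C: 35.987 km
D: 16.078 km
E: 23.989 km
F: 18.797 km
G: 22.485 km
H: 36.648 km
I: 34.658 km
J: 45.314 km
K: 40.417 km
L: 29.659 km
Sorted: D (16.078 km) < F (18.797 km) < G (22.485 km) < E (23.989 km) < A (24.845 km) < …

D, F, G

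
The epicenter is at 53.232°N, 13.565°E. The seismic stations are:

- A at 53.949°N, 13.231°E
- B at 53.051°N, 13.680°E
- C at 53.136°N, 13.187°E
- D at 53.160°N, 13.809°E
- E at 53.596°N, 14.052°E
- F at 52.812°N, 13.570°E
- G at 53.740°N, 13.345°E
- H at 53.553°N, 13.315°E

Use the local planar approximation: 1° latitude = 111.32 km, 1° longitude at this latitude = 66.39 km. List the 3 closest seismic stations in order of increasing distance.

D, B, C

Distances from 53.232°N, 13.565°E:
A: 82.839 km
B: 21.547 km
C: 27.276 km
D: 18.074 km
E: 51.839 km
F: 46.756 km
G: 58.406 km
H: 39.400 km
Sorted: D (18.074 km) < B (21.547 km) < C (27.276 km) < H (39.400 km) < F (46.756 km) < …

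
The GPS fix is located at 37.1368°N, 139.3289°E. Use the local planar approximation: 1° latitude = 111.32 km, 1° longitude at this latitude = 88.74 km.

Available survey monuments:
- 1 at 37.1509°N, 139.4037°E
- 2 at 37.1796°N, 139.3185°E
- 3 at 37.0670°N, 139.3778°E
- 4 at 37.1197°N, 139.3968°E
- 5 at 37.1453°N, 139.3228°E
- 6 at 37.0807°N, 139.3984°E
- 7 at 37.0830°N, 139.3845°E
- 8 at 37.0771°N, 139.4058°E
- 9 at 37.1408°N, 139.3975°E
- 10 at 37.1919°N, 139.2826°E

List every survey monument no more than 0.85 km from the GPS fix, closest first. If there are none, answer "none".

none

Distances from 37.1368°N, 139.3289°E:
1: 6.8208 km
2: 4.8531 km
3: 8.8997 km
4: 6.3190 km
5: 1.0901 km
6: 8.7771 km
7: 7.7596 km
8: 9.5255 km
9: 6.1038 km
10: 7.3827 km
Threshold 0.85 km: none within range.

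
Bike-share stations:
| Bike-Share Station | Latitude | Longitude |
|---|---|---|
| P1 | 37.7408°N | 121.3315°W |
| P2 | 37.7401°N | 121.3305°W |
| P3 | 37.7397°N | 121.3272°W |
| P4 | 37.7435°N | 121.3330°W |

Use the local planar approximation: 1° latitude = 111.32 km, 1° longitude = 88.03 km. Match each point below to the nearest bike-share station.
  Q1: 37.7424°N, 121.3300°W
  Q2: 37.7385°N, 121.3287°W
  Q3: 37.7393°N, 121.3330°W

Q1 at 37.7424°N, 121.3300°W:
  P1: √((-0.0016·111.32)² + (-0.0015·88.03)²) = √(0.031724 + 0.017436) = 0.2217 km
  P2: √((-0.0023·111.32)² + (-0.0005·88.03)²) = √(0.065554 + 0.001937) = 0.2598 km
  P3: √((-0.0027·111.32)² + (0.0028·88.03)²) = √(0.090339 + 0.060754) = 0.3887 km
  P4: √((0.0011·111.32)² + (-0.0030·88.03)²) = √(0.014994 + 0.069744) = 0.2911 km
  → nearest: P1 (0.2217 km)
Q2 at 37.7385°N, 121.3287°W:
  P1: √((0.0023·111.32)² + (-0.0028·88.03)²) = √(0.065554 + 0.060754) = 0.3554 km
  P2: √((0.0016·111.32)² + (-0.0018·88.03)²) = √(0.031724 + 0.025108) = 0.2384 km
  P3: √((0.0012·111.32)² + (0.0015·88.03)²) = √(0.017845 + 0.017436) = 0.1878 km
  P4: √((0.0050·111.32)² + (-0.0043·88.03)²) = √(0.309804 + 0.143284) = 0.6731 km
  → nearest: P3 (0.1878 km)
Q3 at 37.7393°N, 121.3330°W:
  P1: √((0.0015·111.32)² + (0.0015·88.03)²) = √(0.027882 + 0.017436) = 0.2129 km
  P2: √((0.0008·111.32)² + (0.0025·88.03)²) = √(0.007931 + 0.048433) = 0.2374 km
  P3: √((0.0004·111.32)² + (0.0058·88.03)²) = √(0.001983 + 0.260686) = 0.5125 km
  P4: √((0.0042·111.32)² + (0.0000·88.03)²) = √(0.218597 + 0.000000) = 0.4675 km
  → nearest: P1 (0.2129 km)

Q1→P1; Q2→P3; Q3→P1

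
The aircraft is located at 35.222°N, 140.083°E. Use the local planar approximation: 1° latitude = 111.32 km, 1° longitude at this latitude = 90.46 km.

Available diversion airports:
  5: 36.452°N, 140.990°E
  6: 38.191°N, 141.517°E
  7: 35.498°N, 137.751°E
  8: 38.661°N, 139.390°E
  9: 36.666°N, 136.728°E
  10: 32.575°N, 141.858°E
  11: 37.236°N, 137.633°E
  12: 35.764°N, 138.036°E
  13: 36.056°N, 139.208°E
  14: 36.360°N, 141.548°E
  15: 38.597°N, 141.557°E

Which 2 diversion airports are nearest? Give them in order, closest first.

Distances from 35.222°N, 140.083°E:
5: 159.624 km
6: 355.054 km
7: 213.178 km
8: 387.928 km
9: 343.435 km
10: 335.572 km
11: 315.251 km
12: 194.753 km
13: 122.002 km
14: 183.333 km
15: 398.664 km
Sorted: 13 (122.002 km) < 5 (159.624 km) < 14 (183.333 km) < 12 (194.753 km) < …

13, 5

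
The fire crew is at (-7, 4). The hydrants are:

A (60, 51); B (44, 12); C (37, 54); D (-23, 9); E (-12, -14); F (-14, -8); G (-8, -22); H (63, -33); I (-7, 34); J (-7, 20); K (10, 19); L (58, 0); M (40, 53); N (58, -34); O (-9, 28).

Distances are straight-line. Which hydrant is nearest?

F

Distances from (-7, 4):
A: 81.8
B: 51.6
C: 66.6
D: 16.8
E: 18.7
F: 13.9
G: 26.0
H: 79.2
I: 30.0
J: 16.0
K: 22.7
L: 65.1
M: 67.9
N: 75.3
O: 24.1
Minimum: F at 13.9.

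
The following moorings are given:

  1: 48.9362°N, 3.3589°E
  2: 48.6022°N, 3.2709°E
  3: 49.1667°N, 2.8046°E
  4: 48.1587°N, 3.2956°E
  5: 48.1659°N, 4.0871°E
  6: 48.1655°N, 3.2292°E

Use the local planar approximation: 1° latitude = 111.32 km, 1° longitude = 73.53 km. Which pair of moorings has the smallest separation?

4 and 6

Pairwise distances:
4–6: 4.9407 km
1–2: 37.7397 km
1–3: 48.1621 km
2–6: 48.7100 km
2–4: 49.4038 km
4–5: 58.2045 km
5–6: 63.0814 km
2–3: 71.5855 km
2–5: 77.2060 km
1–6: 86.3228 km
1–4: 86.6764 km
1–5: 101.0942 km
3–6: 115.7439 km
3–4: 117.8756 km
3–5: 145.9619 km
Closest pair: 4–6 at 4.9407 km.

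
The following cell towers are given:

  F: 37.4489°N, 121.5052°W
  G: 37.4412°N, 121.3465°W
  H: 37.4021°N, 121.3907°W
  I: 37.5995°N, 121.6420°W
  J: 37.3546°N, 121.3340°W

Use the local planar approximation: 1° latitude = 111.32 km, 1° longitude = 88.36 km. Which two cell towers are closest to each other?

Pairwise distances:
G–H: √((-0.0391·111.32)² + (-0.0442·88.36)²) = √(18.945231 + 15.253024) = 5.8479 km
H–J: √((-0.0475·111.32)² + (0.0567·88.36)²) = √(27.959771 + 25.100220) = 7.2842 km
G–J: √((-0.0866·111.32)² + (0.0125·88.36)²) = √(92.935615 + 1.219920) = 9.7034 km
F–H: √((-0.0468·111.32)² + (0.1145·88.36)²) = √(27.141766 + 102.358141) = 11.3798 km
F–G: √((-0.0077·111.32)² + (0.1587·88.36)²) = √(0.734730 + 196.637013) = 14.0489 km
F–J: √((-0.0943·111.32)² + (0.1712·88.36)²) = √(110.197002 + 228.833148) = 18.4128 km
F–I: √((0.1506·111.32)² + (-0.1368·88.36)²) = √(281.058251 + 146.111234) = 20.6681 km
H–I: √((0.1974·111.32)² + (-0.2513·88.36)²) = √(482.881639 + 493.056163) = 31.2400 km
G–I: √((0.1583·111.32)² + (-0.2955·88.36)²) = √(310.533333 + 681.751944) = 31.5006 km
I–J: √((-0.2449·111.32)² + (0.3080·88.36)²) = √(743.231257 + 740.649693) = 38.5212 km
Closest pair: G–H at 5.8479 km.

G and H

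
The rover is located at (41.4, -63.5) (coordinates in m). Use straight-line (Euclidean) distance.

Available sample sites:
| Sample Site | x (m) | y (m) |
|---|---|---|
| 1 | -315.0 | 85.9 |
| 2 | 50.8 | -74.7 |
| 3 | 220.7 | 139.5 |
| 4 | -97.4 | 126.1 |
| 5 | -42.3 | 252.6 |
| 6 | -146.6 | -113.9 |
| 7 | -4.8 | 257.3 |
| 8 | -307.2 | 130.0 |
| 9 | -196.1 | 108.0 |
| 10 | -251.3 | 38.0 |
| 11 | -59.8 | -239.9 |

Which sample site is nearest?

2

Distances from (41.4, -63.5):
1: √((-356.4)² + (149.4)²) = √(127020.960 + 22320.360) = 386.4 m
2: √((9.4)² + (-11.2)²) = √(88.360 + 125.440) = 14.6 m
3: √((179.3)² + (203.0)²) = √(32148.490 + 41209.000) = 270.8 m
4: √((-138.8)² + (189.6)²) = √(19265.440 + 35948.160) = 235.0 m
5: √((-83.7)² + (316.1)²) = √(7005.690 + 99919.210) = 327.0 m
6: √((-188.0)² + (-50.4)²) = √(35344.000 + 2540.160) = 194.6 m
7: √((-46.2)² + (320.8)²) = √(2134.440 + 102912.640) = 324.1 m
8: √((-348.6)² + (193.5)²) = √(121521.960 + 37442.250) = 398.7 m
9: √((-237.5)² + (171.5)²) = √(56406.250 + 29412.250) = 292.9 m
10: √((-292.7)² + (101.5)²) = √(85673.290 + 10302.250) = 309.8 m
11: √((-101.2)² + (-176.4)²) = √(10241.440 + 31116.960) = 203.4 m
Minimum: 2 at 14.6 m.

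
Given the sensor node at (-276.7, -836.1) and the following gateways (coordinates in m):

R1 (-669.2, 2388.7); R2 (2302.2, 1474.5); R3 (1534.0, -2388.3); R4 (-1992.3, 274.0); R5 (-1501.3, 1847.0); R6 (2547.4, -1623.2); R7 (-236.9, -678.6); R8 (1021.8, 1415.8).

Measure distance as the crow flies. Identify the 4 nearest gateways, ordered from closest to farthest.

R7, R4, R3, R8

Distances from (-276.7, -836.1):
R1: 3248.6 m
R2: 3462.6 m
R3: 2384.9 m
R4: 2043.4 m
R5: 2949.4 m
R6: 2931.7 m
R7: 162.5 m
R8: 2599.5 m
Sorted: R7 (162.5 m) < R4 (2043.4 m) < R3 (2384.9 m) < R8 (2599.5 m) < R6 (2931.7 m) < R5 (2949.4 m) < …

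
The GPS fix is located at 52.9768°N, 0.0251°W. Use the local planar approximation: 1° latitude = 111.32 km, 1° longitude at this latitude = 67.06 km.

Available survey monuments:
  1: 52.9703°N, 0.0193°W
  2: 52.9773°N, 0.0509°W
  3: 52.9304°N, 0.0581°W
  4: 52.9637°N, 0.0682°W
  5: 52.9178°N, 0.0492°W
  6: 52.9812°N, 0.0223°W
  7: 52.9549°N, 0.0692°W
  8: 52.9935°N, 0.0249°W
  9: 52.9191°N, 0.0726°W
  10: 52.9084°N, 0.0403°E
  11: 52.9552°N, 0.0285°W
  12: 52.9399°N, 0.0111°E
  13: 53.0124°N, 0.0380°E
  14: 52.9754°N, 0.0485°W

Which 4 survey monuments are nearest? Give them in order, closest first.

Distances from 52.9768°N, 0.0251°W:
1: √((-0.0065·111.32)² + (0.0058·67.06)²) = √(0.523568 + 0.151281) = 0.8215 km
2: √((0.0005·111.32)² + (-0.0258·67.06)²) = √(0.003098 + 2.993412) = 1.7310 km
3: √((-0.0464·111.32)² + (-0.0330·67.06)²) = √(26.679787 + 4.897280) = 5.6193 km
4: √((-0.0131·111.32)² + (-0.0431·67.06)²) = √(2.126616 + 8.353753) = 3.2373 km
5: √((-0.0590·111.32)² + (-0.0241·67.06)²) = √(43.137048 + 2.611928) = 6.7638 km
6: √((0.0044·111.32)² + (0.0028·67.06)²) = √(0.239912 + 0.035257) = 0.5246 km
7: √((-0.0219·111.32)² + (-0.0441·67.06)²) = √(5.943395 + 8.745895) = 3.8327 km
8: √((0.0167·111.32)² + (0.0002·67.06)²) = √(3.456045 + 0.000180) = 1.8591 km
9: √((-0.0577·111.32)² + (-0.0475·67.06)²) = √(41.257036 + 10.146455) = 7.1696 km
10: √((-0.0684·111.32)² + (0.0654·67.06)²) = √(57.977382 + 19.234575) = 8.7870 km
11: √((-0.0216·111.32)² + (-0.0034·67.06)²) = √(5.781678 + 0.051986) = 2.4153 km
12: √((-0.0369·111.32)² + (0.0362·67.06)²) = √(16.873265 + 5.893106) = 4.7714 km
13: √((0.0356·111.32)² + (0.0631·67.06)²) = √(15.705306 + 17.905474) = 5.7975 km
14: √((-0.0014·111.32)² + (-0.0234·67.06)²) = √(0.024289 + 2.462401) = 1.5769 km
Sorted: 6 (0.5246 km) < 1 (0.8215 km) < 14 (1.5769 km) < 2 (1.7310 km) < 8 (1.8591 km) < 11 (2.4153 km) < …

6, 1, 14, 2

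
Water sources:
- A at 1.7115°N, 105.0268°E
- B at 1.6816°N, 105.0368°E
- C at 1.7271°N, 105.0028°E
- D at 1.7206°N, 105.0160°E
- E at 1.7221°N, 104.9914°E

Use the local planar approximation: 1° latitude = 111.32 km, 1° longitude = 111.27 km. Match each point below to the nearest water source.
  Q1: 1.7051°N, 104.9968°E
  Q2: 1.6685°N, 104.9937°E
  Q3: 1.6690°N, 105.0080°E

Q1→E; Q2→B; Q3→B

Q1 at 1.7051°N, 104.9968°E:
  A: √((0.0064·111.32)² + (0.0300·111.27)²) = √(0.507582 + 11.142912) = 3.4133 km
  B: √((-0.0235·111.32)² + (0.0400·111.27)²) = √(6.843561 + 19.809621) = 5.1627 km
  C: √((0.0220·111.32)² + (0.0060·111.27)²) = √(5.997797 + 0.445716) = 2.5384 km
  D: √((0.0155·111.32)² + (0.0192·111.27)²) = √(2.977212 + 4.564137) = 2.7462 km
  E: √((0.0170·111.32)² + (-0.0054·111.27)²) = √(3.581329 + 0.361030) = 1.9855 km
  → nearest: E (1.9855 km)
Q2 at 1.6685°N, 104.9937°E:
  A: √((0.0430·111.32)² + (0.0331·111.27)²) = √(22.913071 + 13.564762) = 6.0397 km
  B: √((0.0131·111.32)² + (0.0431·111.27)²) = √(2.126616 + 22.999093) = 5.0126 km
  C: √((0.0586·111.32)² + (0.0091·111.27)²) = √(42.554121 + 1.025272) = 6.6015 km
  D: √((0.0521·111.32)² + (0.0223·111.27)²) = √(33.637355 + 6.156954) = 6.3083 km
  E: √((0.0536·111.32)² + (-0.0023·111.27)²) = √(35.602129 + 0.065496) = 5.9722 km
  → nearest: B (5.0126 km)
Q3 at 1.6690°N, 105.0080°E:
  A: √((0.0425·111.32)² + (0.0188·111.27)²) = √(22.383307 + 4.375945) = 5.1729 km
  B: √((0.0126·111.32)² + (0.0288·111.27)²) = √(1.967377 + 10.269307) = 3.4981 km
  C: √((0.0581·111.32)² + (-0.0052·111.27)²) = √(41.831040 + 0.334783) = 6.4935 km
  D: √((0.0516·111.32)² + (0.0080·111.27)²) = √(32.994823 + 0.792385) = 5.8127 km
  E: √((0.0531·111.32)² + (-0.0166·111.27)²) = √(34.941009 + 3.411712) = 6.1930 km
  → nearest: B (3.4981 km)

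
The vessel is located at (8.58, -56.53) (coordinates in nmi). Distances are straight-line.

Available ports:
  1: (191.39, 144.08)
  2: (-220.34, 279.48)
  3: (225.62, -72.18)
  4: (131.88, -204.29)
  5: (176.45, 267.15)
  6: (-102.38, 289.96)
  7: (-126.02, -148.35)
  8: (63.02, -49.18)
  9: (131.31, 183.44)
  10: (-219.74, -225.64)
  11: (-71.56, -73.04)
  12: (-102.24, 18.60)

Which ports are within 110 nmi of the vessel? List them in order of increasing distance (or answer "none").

Distances from (8.58, -56.53):
1: √((182.81)² + (200.61)²) = √(33419.4961 + 40244.3721) = 271.41 nmi
2: √((-228.92)² + (336.01)²) = √(52404.3664 + 112902.7201) = 406.58 nmi
3: √((217.04)² + (-15.65)²) = √(47106.3616 + 244.9225) = 217.60 nmi
4: √((123.30)² + (-147.76)²) = √(15202.8900 + 21833.0176) = 192.45 nmi
5: √((167.87)² + (323.68)²) = √(28180.3369 + 104768.7424) = 364.62 nmi
6: √((-110.96)² + (346.49)²) = √(12312.1216 + 120055.3201) = 363.82 nmi
7: √((-134.60)² + (-91.82)²) = √(18117.1600 + 8430.9124) = 162.94 nmi
8: √((54.44)² + (7.35)²) = √(2963.7136 + 54.0225) = 54.93 nmi
9: √((122.73)² + (239.97)²) = √(15062.6529 + 57585.6009) = 269.53 nmi
10: √((-228.32)² + (-169.11)²) = √(52130.0224 + 28598.1921) = 284.13 nmi
11: √((-80.14)² + (-16.51)²) = √(6422.4196 + 272.5801) = 81.82 nmi
12: √((-110.82)² + (75.13)²) = √(12281.0724 + 5644.5169) = 133.89 nmi
Threshold 110 nmi: 8 (54.93 nmi), 11 (81.82 nmi) are within range.

8, 11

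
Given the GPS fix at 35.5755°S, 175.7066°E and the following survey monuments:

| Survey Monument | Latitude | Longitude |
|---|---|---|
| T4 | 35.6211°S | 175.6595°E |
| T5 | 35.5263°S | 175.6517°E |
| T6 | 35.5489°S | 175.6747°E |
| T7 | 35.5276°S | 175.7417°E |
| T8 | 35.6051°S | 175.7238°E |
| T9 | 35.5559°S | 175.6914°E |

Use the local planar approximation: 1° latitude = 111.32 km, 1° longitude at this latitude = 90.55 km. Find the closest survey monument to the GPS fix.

Distances from 35.5755°S, 175.7066°E:
T4: 6.6300 km
T5: 7.3966 km
T6: 4.1367 km
T7: 6.2076 km
T8: 3.6446 km
T9: 2.5797 km
Minimum: T9 at 2.5797 km.

T9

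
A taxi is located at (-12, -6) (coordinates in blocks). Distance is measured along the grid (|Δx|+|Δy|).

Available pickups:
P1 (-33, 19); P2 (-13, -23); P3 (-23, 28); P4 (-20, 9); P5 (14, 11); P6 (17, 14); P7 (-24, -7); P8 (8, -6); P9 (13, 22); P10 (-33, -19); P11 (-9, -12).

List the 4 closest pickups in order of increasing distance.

P11, P7, P2, P8

Distances from (-12, -6):
P1: |-21| + |25| = 21 + 25 = 46 blocks
P2: |-1| + |-17| = 1 + 17 = 18 blocks
P3: |-11| + |34| = 11 + 34 = 45 blocks
P4: |-8| + |15| = 8 + 15 = 23 blocks
P5: |26| + |17| = 26 + 17 = 43 blocks
P6: |29| + |20| = 29 + 20 = 49 blocks
P7: |-12| + |-1| = 12 + 1 = 13 blocks
P8: |20| + |0| = 20 + 0 = 20 blocks
P9: |25| + |28| = 25 + 28 = 53 blocks
P10: |-21| + |-13| = 21 + 13 = 34 blocks
P11: |3| + |-6| = 3 + 6 = 9 blocks
Sorted: P11 (9 blocks) < P7 (13 blocks) < P2 (18 blocks) < P8 (20 blocks) < P4 (23 blocks) < P10 (34 blocks) < …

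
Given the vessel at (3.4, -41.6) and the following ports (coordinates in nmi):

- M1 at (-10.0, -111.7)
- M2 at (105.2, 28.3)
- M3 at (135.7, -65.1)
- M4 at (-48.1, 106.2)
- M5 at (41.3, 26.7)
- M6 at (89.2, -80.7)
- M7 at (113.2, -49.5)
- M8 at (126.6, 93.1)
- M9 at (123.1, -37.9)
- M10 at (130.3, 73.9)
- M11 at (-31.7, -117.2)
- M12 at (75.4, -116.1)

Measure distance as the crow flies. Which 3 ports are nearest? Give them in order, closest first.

Distances from (3.4, -41.6):
M1: √((-13.4)² + (-70.1)²) = √(179.560 + 4914.010) = 71.4 nmi
M2: √((101.8)² + (69.9)²) = √(10363.240 + 4886.010) = 123.5 nmi
M3: √((132.3)² + (-23.5)²) = √(17503.290 + 552.250) = 134.4 nmi
M4: √((-51.5)² + (147.8)²) = √(2652.250 + 21844.840) = 156.5 nmi
M5: √((37.9)² + (68.3)²) = √(1436.410 + 4664.890) = 78.1 nmi
M6: √((85.8)² + (-39.1)²) = √(7361.640 + 1528.810) = 94.3 nmi
M7: √((109.8)² + (-7.9)²) = √(12056.040 + 62.410) = 110.1 nmi
M8: √((123.2)² + (134.7)²) = √(15178.240 + 18144.090) = 182.5 nmi
M9: √((119.7)² + (3.7)²) = √(14328.090 + 13.690) = 119.8 nmi
M10: √((126.9)² + (115.5)²) = √(16103.610 + 13340.250) = 171.6 nmi
M11: √((-35.1)² + (-75.6)²) = √(1232.010 + 5715.360) = 83.4 nmi
M12: √((72.0)² + (-74.5)²) = √(5184.000 + 5550.250) = 103.6 nmi
Sorted: M1 (71.4 nmi) < M5 (78.1 nmi) < M11 (83.4 nmi) < M6 (94.3 nmi) < M12 (103.6 nmi) < …

M1, M5, M11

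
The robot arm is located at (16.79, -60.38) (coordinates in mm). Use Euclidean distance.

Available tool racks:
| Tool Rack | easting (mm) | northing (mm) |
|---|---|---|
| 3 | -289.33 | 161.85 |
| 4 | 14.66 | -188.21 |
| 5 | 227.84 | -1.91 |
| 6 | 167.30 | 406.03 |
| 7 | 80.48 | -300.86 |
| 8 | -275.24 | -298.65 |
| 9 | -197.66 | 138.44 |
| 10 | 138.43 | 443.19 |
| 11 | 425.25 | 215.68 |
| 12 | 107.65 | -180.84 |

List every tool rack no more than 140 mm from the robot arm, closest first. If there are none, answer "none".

4

Distances from (16.79, -60.38):
3: √((-306.12)² + (222.23)²) = √(93709.4544 + 49386.1729) = 378.28 mm
4: √((-2.13)² + (-127.83)²) = √(4.5369 + 16340.5089) = 127.85 mm
5: √((211.05)² + (58.47)²) = √(44542.1025 + 3418.7409) = 219.00 mm
6: √((150.51)² + (466.41)²) = √(22653.2601 + 217538.2881) = 490.09 mm
7: √((63.69)² + (-240.48)²) = √(4056.4161 + 57830.6304) = 248.77 mm
8: √((-292.03)² + (-238.27)²) = √(85281.5209 + 56772.5929) = 376.90 mm
9: √((-214.45)² + (198.82)²) = √(45988.8025 + 39529.3924) = 292.43 mm
10: √((121.64)² + (503.57)²) = √(14796.2896 + 253582.7449) = 518.05 mm
11: √((408.46)² + (276.06)²) = √(166839.5716 + 76209.1236) = 493.00 mm
12: √((90.86)² + (-120.46)²) = √(8255.5396 + 14510.6116) = 150.88 mm
Threshold 140 mm: 4 (127.85 mm) is within range.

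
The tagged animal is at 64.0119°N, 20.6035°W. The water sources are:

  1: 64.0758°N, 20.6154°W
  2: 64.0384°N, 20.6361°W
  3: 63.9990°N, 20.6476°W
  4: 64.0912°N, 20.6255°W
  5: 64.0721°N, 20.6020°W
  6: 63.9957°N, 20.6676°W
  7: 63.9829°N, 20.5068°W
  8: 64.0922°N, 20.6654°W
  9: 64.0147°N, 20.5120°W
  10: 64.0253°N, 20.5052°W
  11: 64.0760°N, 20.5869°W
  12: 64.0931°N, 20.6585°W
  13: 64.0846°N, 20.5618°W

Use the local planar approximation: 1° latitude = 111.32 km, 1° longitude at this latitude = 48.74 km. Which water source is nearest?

3

Distances from 64.0119°N, 20.6035°W:
1: √((0.0639·111.32)² + (-0.0119·48.74)²) = √(50.599720 + 0.336407) = 7.1370 km
2: √((0.0265·111.32)² + (-0.0326·48.74)²) = √(8.702382 + 2.524679) = 3.3507 km
3: √((-0.0129·111.32)² + (-0.0441·48.74)²) = √(2.062176 + 4.620067) = 2.5850 km
4: √((0.0793·111.32)² + (-0.0220·48.74)²) = √(77.927864 + 1.149784) = 8.8926 km
5: √((0.0602·111.32)² + (0.0015·48.74)²) = √(44.909620 + 0.005345) = 6.7019 km
6: √((-0.0162·111.32)² + (-0.0641·48.74)²) = √(3.252194 + 9.760838) = 3.6074 km
7: √((-0.0290·111.32)² + (0.0967·48.74)²) = √(10.421792 + 22.213858) = 5.7128 km
8: √((0.0803·111.32)² + (-0.0619·48.74)²) = √(79.905649 + 9.102325) = 9.4344 km
9: √((0.0028·111.32)² + (0.0915·48.74)²) = √(0.097154 + 19.889013) = 4.4706 km
10: √((0.0134·111.32)² + (0.0983·48.74)²) = √(2.225133 + 22.955042) = 5.0180 km
11: √((0.0641·111.32)² + (0.0166·48.74)²) = √(50.916959 + 0.654617) = 7.1813 km
12: √((0.0812·111.32)² + (-0.0550·48.74)²) = √(81.706847 + 7.186152) = 9.4283 km
13: √((0.0727·111.32)² + (0.0417·48.74)²) = √(65.496066 + 4.130886) = 8.3443 km
Minimum: 3 at 2.5850 km.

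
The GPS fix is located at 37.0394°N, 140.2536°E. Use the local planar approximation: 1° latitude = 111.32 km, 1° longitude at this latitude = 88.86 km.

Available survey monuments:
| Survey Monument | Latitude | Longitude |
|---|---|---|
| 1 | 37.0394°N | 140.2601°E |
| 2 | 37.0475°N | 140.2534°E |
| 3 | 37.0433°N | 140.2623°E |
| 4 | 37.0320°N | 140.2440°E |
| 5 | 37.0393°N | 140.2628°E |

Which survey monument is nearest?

Distances from 37.0394°N, 140.2536°E:
1: 0.5776 km
2: 0.9019 km
3: 0.8866 km
4: 1.1859 km
5: 0.8176 km
Minimum: 1 at 0.5776 km.

1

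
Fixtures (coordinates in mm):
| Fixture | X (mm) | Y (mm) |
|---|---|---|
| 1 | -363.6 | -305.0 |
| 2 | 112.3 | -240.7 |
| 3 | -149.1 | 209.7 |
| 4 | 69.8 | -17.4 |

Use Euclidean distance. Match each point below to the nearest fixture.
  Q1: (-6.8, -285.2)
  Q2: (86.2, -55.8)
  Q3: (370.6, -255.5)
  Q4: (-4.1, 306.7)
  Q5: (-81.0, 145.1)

Q1 at (-6.8, -285.2):
  1: √((-356.8)² + (-19.8)²) = √(127306.240 + 392.040) = 357.3 mm
  2: √((119.1)² + (44.5)²) = √(14184.810 + 1980.250) = 127.1 mm
  3: √((-142.3)² + (494.9)²) = √(20249.290 + 244926.010) = 515.0 mm
  4: √((76.6)² + (267.8)²) = √(5867.560 + 71716.840) = 278.5 mm
  → nearest: 2 (127.1 mm)
Q2 at (86.2, -55.8):
  1: √((-449.8)² + (-249.2)²) = √(202320.040 + 62100.640) = 514.2 mm
  2: √((26.1)² + (-184.9)²) = √(681.210 + 34188.010) = 186.7 mm
  3: √((-235.3)² + (265.5)²) = √(55366.090 + 70490.250) = 354.8 mm
  4: √((-16.4)² + (38.4)²) = √(268.960 + 1474.560) = 41.8 mm
  → nearest: 4 (41.8 mm)
Q3 at (370.6, -255.5):
  1: √((-734.2)² + (-49.5)²) = √(539049.640 + 2450.250) = 735.9 mm
  2: √((-258.3)² + (14.8)²) = √(66718.890 + 219.040) = 258.7 mm
  3: √((-519.7)² + (465.2)²) = √(270088.090 + 216411.040) = 697.5 mm
  4: √((-300.8)² + (238.1)²) = √(90480.640 + 56691.610) = 383.6 mm
  → nearest: 2 (258.7 mm)
Q4 at (-4.1, 306.7):
  1: √((-359.5)² + (-611.7)²) = √(129240.250 + 374176.890) = 709.5 mm
  2: √((116.4)² + (-547.4)²) = √(13548.960 + 299646.760) = 559.6 mm
  3: √((-145.0)² + (-97.0)²) = √(21025.000 + 9409.000) = 174.5 mm
  4: √((73.9)² + (-324.1)²) = √(5461.210 + 105040.810) = 332.4 mm
  → nearest: 3 (174.5 mm)
Q5 at (-81.0, 145.1):
  1: √((-282.6)² + (-450.1)²) = √(79862.760 + 202590.010) = 531.5 mm
  2: √((193.3)² + (-385.8)²) = √(37364.890 + 148841.640) = 431.5 mm
  3: √((-68.1)² + (64.6)²) = √(4637.610 + 4173.160) = 93.9 mm
  4: √((150.8)² + (-162.5)²) = √(22740.640 + 26406.250) = 221.7 mm
  → nearest: 3 (93.9 mm)

Q1→2; Q2→4; Q3→2; Q4→3; Q5→3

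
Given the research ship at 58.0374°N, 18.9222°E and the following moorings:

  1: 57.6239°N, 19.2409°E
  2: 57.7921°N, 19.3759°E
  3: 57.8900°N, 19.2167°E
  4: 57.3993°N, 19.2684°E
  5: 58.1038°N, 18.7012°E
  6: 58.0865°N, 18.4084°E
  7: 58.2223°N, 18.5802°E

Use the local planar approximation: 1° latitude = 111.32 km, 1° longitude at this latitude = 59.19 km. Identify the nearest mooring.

Distances from 58.0374°N, 18.9222°E:
1: 49.7462 km
2: 38.2992 km
3: 23.9394 km
4: 73.9299 km
5: 15.0249 km
6: 30.8991 km
7: 28.8694 km
Minimum: 5 at 15.0249 km.

5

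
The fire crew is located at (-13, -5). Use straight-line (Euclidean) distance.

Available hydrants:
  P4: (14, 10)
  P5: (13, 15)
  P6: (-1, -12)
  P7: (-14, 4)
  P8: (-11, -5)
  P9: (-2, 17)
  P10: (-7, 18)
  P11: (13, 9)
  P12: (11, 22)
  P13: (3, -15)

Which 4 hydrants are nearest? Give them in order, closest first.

Distances from (-13, -5):
P4: √((27)² + (15)²) = √(729.000 + 225.000) = 30.9
P5: √((26)² + (20)²) = √(676.000 + 400.000) = 32.8
P6: √((12)² + (-7)²) = √(144.000 + 49.000) = 13.9
P7: √((-1)² + (9)²) = √(1.000 + 81.000) = 9.1
P8: √((2)² + (0)²) = √(4.000 + 0.000) = 2.0
P9: √((11)² + (22)²) = √(121.000 + 484.000) = 24.6
P10: √((6)² + (23)²) = √(36.000 + 529.000) = 23.8
P11: √((26)² + (14)²) = √(676.000 + 196.000) = 29.5
P12: √((24)² + (27)²) = √(576.000 + 729.000) = 36.1
P13: √((16)² + (-10)²) = √(256.000 + 100.000) = 18.9
Sorted: P8 (2.0) < P7 (9.1) < P6 (13.9) < P13 (18.9) < P10 (23.8) < P9 (24.6) < …

P8, P7, P6, P13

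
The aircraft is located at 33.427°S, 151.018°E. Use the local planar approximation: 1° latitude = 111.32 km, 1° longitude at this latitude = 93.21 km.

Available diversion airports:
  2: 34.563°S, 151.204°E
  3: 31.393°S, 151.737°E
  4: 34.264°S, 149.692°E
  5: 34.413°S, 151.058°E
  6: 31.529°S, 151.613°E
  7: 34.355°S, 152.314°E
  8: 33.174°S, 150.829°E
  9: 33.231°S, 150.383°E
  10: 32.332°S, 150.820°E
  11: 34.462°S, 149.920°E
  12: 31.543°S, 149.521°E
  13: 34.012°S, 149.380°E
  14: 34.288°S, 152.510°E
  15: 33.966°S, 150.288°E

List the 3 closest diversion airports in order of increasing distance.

Distances from 33.427°S, 151.018°E:
2: 127.642 km
3: 236.135 km
4: 154.783 km
5: 109.825 km
6: 218.443 km
7: 158.948 km
8: 33.220 km
9: 63.082 km
10: 123.285 km
11: 154.108 km
12: 251.904 km
13: 165.986 km
14: 168.899 km
15: 90.720 km
Sorted: 8 (33.220 km) < 9 (63.082 km) < 15 (90.720 km) < 5 (109.825 km) < 10 (123.285 km) < …

8, 9, 15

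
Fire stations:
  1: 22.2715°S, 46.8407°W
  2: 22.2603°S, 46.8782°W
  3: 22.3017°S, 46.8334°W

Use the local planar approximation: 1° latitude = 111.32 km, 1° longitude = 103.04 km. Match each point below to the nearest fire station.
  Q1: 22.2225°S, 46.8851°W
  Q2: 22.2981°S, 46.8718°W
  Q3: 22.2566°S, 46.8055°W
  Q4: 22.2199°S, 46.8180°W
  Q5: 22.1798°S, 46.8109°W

Q1→2; Q2→3; Q3→1; Q4→1; Q5→1

Q1 at 22.2225°S, 46.8851°W:
  1: √((-0.0490·111.32)² + (0.0444·103.04)²) = √(29.753534 + 20.930405) = 7.1193 km
  2: √((-0.0378·111.32)² + (0.0069·103.04)²) = √(17.706389 + 0.505487) = 4.2675 km
  3: √((-0.0792·111.32)² + (0.0517·103.04)²) = √(77.731448 + 28.378719) = 10.3010 km
  → nearest: 2 (4.2675 km)
Q2 at 22.2981°S, 46.8718°W:
  1: √((0.0266·111.32)² + (0.0311·103.04)²) = √(8.768184 + 10.269102) = 4.3632 km
  2: √((0.0378·111.32)² + (-0.0064·103.04)²) = √(17.706389 + 0.434882) = 4.2593 km
  3: √((-0.0036·111.32)² + (0.0384·103.04)²) = √(0.160602 + 15.655760) = 3.9770 km
  → nearest: 3 (3.9770 km)
Q3 at 22.2566°S, 46.8055°W:
  1: √((-0.0149·111.32)² + (-0.0352·103.04)²) = √(2.751180 + 13.155187) = 3.9883 km
  2: √((-0.0037·111.32)² + (-0.0727·103.04)²) = √(0.169648 + 56.115201) = 7.5023 km
  3: √((-0.0451·111.32)² + (-0.0279·103.04)²) = √(25.205742 + 8.264567) = 5.7854 km
  → nearest: 1 (3.9883 km)
Q4 at 22.2199°S, 46.8180°W:
  1: √((-0.0516·111.32)² + (-0.0227·103.04)²) = √(32.994823 + 5.470958) = 6.2021 km
  2: √((-0.0404·111.32)² + (-0.0602·103.04)²) = √(20.225959 + 38.477308) = 7.6618 km
  3: √((-0.0818·111.32)² + (-0.0154·103.04)²) = √(82.918799 + 2.517985) = 9.2432 km
  → nearest: 1 (6.2021 km)
Q5 at 22.1798°S, 46.8109°W:
  1: √((-0.0917·111.32)² + (-0.0298·103.04)²) = √(104.204162 + 9.428535) = 10.6599 km
  2: √((-0.0805·111.32)² + (-0.0673·103.04)²) = √(80.304181 + 48.088566) = 11.3311 km
  3: √((-0.1219·111.32)² + (-0.0225·103.04)²) = √(184.142403 + 5.374979) = 13.7665 km
  → nearest: 1 (10.6599 km)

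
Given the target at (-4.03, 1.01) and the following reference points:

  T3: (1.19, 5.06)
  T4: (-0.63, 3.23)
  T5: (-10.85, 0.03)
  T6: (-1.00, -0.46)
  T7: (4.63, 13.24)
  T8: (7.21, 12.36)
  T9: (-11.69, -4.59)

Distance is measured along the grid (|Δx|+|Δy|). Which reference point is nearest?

T6

Distances from (-4.03, 1.01):
T3: 9.27
T4: 5.62
T5: 7.80
T6: 4.50
T7: 20.89
T8: 22.59
T9: 13.26
Minimum: T6 at 4.50.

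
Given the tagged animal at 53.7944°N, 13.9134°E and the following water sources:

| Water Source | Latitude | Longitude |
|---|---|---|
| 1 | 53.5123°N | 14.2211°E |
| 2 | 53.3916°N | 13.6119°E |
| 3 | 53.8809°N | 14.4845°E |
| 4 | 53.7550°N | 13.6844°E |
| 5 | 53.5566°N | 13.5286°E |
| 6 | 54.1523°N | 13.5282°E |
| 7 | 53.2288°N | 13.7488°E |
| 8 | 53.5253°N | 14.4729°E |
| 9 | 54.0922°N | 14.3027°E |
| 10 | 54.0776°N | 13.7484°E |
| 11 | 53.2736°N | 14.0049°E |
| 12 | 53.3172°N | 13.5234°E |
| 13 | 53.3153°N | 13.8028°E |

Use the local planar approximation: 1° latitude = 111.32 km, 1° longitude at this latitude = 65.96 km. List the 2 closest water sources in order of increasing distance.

Distances from 53.7944°N, 13.9134°E:
1: √((-0.2821·111.32)² + (0.3077·65.96)²) = √(986.171773 + 411.923232) = 37.3911 km
2: √((-0.4028·111.32)² + (-0.3015·65.96)²) = √(2010.598337 + 395.490383) = 49.0519 km
3: √((0.0865·111.32)² + (0.5711·65.96)²) = √(92.721107 + 1419.010517) = 38.8810 km
4: √((-0.0394·111.32)² + (-0.2290·65.96)²) = √(19.237066 + 228.156191) = 15.7287 km
5: √((-0.2378·111.32)² + (-0.3848·65.96)²) = √(700.761278 + 644.215872) = 36.6739 km
6: √((0.3579·111.32)² + (-0.3852·65.96)²) = √(1587.339385 + 645.555894) = 47.2535 km
7: √((-0.5656·111.32)² + (-0.1646·65.96)²) = √(3964.287991 + 117.874796) = 63.8918 km
8: √((-0.2691·111.32)² + (0.5595·65.96)²) = √(897.374637 + 1361.950977) = 47.5324 km
9: √((0.2978·111.32)² + (0.3893·65.96)²) = √(1098.995166 + 659.371393) = 41.9329 km
10: √((0.2832·111.32)² + (-0.1650·65.96)²) = √(993.877579 + 118.448396) = 33.3516 km
11: √((-0.5208·111.32)² + (0.0915·65.96)²) = √(3361.153498 + 36.425329) = 58.2888 km
12: √((-0.4772·111.32)² + (-0.3900·65.96)²) = √(2821.936685 + 661.744755) = 59.0227 km
13: √((-0.4791·111.32)² + (-0.1106·65.96)²) = √(2844.452836 + 53.219593) = 53.8300 km
Sorted: 4 (15.7287 km) < 10 (33.3516 km) < 5 (36.6739 km) < 1 (37.3911 km) < …

4, 10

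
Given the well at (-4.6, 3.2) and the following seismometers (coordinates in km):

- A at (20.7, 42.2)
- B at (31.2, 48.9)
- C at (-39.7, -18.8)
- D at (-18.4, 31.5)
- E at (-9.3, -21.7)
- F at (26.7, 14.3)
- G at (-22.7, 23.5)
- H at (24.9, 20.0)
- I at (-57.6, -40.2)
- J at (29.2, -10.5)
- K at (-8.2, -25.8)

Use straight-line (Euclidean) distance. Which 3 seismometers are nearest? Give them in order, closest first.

E, G, K

Distances from (-4.6, 3.2):
A: √((25.3)² + (39.0)²) = √(640.090 + 1521.000) = 46.5 km
B: √((35.8)² + (45.7)²) = √(1281.640 + 2088.490) = 58.1 km
C: √((-35.1)² + (-22.0)²) = √(1232.010 + 484.000) = 41.4 km
D: √((-13.8)² + (28.3)²) = √(190.440 + 800.890) = 31.5 km
E: √((-4.7)² + (-24.9)²) = √(22.090 + 620.010) = 25.3 km
F: √((31.3)² + (11.1)²) = √(979.690 + 123.210) = 33.2 km
G: √((-18.1)² + (20.3)²) = √(327.610 + 412.090) = 27.2 km
H: √((29.5)² + (16.8)²) = √(870.250 + 282.240) = 33.9 km
I: √((-53.0)² + (-43.4)²) = √(2809.000 + 1883.560) = 68.5 km
J: √((33.8)² + (-13.7)²) = √(1142.440 + 187.690) = 36.5 km
K: √((-3.6)² + (-29.0)²) = √(12.960 + 841.000) = 29.2 km
Sorted: E (25.3 km) < G (27.2 km) < K (29.2 km) < D (31.5 km) < F (33.2 km) < …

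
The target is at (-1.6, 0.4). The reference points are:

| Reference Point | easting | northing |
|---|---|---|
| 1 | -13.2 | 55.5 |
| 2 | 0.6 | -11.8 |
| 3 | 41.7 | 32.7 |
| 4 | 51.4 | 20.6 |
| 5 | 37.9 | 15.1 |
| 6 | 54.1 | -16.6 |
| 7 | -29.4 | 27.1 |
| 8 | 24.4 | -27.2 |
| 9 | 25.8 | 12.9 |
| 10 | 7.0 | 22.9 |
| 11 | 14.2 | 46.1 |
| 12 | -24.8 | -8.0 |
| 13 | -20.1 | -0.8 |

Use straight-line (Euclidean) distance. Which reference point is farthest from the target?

6

Distances from (-1.6, 0.4):
1: √((-11.6)² + (55.1)²) = √(134.560 + 3036.010) = 56.3
2: √((2.2)² + (-12.2)²) = √(4.840 + 148.840) = 12.4
3: √((43.3)² + (32.3)²) = √(1874.890 + 1043.290) = 54.0
4: √((53.0)² + (20.2)²) = √(2809.000 + 408.040) = 56.7
5: √((39.5)² + (14.7)²) = √(1560.250 + 216.090) = 42.1
6: √((55.7)² + (-17.0)²) = √(3102.490 + 289.000) = 58.2
7: √((-27.8)² + (26.7)²) = √(772.840 + 712.890) = 38.5
8: √((26.0)² + (-27.6)²) = √(676.000 + 761.760) = 37.9
9: √((27.4)² + (12.5)²) = √(750.760 + 156.250) = 30.1
10: √((8.6)² + (22.5)²) = √(73.960 + 506.250) = 24.1
11: √((15.8)² + (45.7)²) = √(249.640 + 2088.490) = 48.4
12: √((-23.2)² + (-8.4)²) = √(538.240 + 70.560) = 24.7
13: √((-18.5)² + (-1.2)²) = √(342.250 + 1.440) = 18.5
Maximum: 6 at 58.2.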